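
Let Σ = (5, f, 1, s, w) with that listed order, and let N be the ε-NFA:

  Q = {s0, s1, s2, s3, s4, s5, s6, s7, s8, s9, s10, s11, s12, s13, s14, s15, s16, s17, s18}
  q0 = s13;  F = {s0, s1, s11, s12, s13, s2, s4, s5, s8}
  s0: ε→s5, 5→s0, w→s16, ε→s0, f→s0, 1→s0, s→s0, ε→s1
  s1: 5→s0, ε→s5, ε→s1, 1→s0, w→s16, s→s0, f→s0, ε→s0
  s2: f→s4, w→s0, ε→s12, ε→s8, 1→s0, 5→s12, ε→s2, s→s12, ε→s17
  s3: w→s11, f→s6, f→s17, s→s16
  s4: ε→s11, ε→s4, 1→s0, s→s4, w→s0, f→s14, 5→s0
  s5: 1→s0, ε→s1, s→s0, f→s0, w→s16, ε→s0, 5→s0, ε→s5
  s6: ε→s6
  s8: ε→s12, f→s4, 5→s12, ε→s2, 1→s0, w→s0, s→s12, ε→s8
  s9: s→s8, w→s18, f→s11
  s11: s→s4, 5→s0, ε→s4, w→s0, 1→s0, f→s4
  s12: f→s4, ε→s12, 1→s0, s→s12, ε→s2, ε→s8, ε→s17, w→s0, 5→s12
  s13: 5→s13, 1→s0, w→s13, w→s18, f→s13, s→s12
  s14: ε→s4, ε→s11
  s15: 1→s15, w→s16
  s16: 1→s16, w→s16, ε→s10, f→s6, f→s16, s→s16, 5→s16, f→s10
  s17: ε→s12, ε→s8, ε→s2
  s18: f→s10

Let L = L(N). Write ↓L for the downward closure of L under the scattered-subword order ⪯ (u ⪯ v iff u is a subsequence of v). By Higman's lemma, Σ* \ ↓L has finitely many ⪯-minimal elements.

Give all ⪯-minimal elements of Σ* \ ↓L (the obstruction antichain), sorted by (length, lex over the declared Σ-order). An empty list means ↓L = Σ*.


min(Σ*\↓L) = [1w, sww, sf5w].

|Q|=19, |F|=9, |δ|=93 (30 ε).
min D↑ (5 st, q0=0, F={3}): 0:5→0,f→0,1→1,s→2,w→0 1:5→1,f→1,1→1,s→1,w→3 2:5→2,f→4,1→1,s→2,w→1 3:5→3,f→3,1→3,s→3,w→3 4:5→1,f→4,1→1,s→4,w→1 [Hopcroft].
'1w': run [15, 6, 3] end={s10,s16,s6} ∉↓L; 2/2 del acc.
'sww': |S_i|=[15, 13, 6, 3] end={s10,s16,s6} rej; 3/3 del acc.
'sf5w': run [15, 13, 9, 6, 3] end={s10,s16,s6} ∉↓L; 4/4 deletions ∈↓L.
3 obstructions.


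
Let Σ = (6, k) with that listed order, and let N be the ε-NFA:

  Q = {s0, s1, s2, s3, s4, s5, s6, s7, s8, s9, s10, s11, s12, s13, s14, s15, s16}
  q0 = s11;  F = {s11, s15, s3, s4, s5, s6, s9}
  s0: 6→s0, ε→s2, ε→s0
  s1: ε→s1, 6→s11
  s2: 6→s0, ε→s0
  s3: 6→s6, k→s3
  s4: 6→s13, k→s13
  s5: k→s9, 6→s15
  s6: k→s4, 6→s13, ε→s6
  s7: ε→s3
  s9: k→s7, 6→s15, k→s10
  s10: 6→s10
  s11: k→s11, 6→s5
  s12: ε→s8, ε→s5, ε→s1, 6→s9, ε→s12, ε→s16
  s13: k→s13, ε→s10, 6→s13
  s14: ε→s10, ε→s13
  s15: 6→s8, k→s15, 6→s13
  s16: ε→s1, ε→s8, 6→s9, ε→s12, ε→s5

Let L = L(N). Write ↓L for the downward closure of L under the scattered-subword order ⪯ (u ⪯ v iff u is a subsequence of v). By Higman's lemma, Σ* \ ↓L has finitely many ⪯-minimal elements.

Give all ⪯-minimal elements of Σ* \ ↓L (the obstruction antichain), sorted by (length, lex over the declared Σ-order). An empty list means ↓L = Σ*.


Antichain: [666, 6kk6kk].

|Q|=17, |F|=7, |δ|=42 (18 ε).
min D↑ (8 st, q0=0, F={4}): 0:6→1,k→0 1:6→2,k→3 2:6→4,k→2 3:6→2,k→5 4:6→4,k→4 5:6→6,k→5 6:6→4,k→7 7:6→4,k→4.
'666': |S_i|=[11, 10, 6, 3] end={s10,s13,s8} rej; 3/3 deletions ∈↓L.
'6kk6kk': |S_i|=[11, 10, 9, 8, 5, 3, 2] end={s10,s13} — reject; 6/6 single-dels accept.
2 words, ⪯-incomp.


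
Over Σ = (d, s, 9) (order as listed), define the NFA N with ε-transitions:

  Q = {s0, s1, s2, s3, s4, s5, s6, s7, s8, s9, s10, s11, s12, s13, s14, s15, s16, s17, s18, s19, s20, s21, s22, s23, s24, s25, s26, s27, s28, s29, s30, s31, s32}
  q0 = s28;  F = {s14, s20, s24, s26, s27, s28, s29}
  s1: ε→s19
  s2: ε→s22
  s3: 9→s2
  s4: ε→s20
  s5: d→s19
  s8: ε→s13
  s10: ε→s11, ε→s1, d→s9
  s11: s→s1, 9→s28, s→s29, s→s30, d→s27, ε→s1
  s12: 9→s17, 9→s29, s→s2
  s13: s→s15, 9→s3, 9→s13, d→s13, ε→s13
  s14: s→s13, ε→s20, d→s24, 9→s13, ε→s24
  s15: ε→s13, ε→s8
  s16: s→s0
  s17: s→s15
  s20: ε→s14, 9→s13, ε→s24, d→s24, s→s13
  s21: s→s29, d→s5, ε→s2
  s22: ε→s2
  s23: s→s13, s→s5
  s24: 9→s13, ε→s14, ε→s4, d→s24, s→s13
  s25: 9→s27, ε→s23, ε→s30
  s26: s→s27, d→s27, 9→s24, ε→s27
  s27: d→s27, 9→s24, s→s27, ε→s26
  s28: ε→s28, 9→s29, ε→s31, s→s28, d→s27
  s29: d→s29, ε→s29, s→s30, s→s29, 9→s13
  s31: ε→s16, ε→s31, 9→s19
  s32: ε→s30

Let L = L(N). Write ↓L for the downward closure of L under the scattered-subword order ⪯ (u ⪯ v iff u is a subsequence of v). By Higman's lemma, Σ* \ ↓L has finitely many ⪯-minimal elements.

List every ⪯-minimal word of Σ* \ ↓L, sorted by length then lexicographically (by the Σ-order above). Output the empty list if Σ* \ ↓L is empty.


A = [99, d9s].

|Q|=33, |F|=7, |δ|=73 (28 ε).
min D↑ (5 st, q0=0, F={4}): 0:d→1,s→0,9→2 1:d→1,s→1,9→3 2:d→2,s→2,9→4 3:d→3,s→4,9→4 4:d→4,s→4,9→4 (ε-aug+det+¬).
'99': N↓-sim [19, 13, 6] end={s13,s15,s2,s22,s3,s8} ∉↓L; 2/2 deletions ∈↓L.
'd9s': N↓-sim [19, 14, 10, 6] end={s13,s15,s2,s22,s3,s8} — reject; 3/3 deletions ∈↓L.
2 obstructions.


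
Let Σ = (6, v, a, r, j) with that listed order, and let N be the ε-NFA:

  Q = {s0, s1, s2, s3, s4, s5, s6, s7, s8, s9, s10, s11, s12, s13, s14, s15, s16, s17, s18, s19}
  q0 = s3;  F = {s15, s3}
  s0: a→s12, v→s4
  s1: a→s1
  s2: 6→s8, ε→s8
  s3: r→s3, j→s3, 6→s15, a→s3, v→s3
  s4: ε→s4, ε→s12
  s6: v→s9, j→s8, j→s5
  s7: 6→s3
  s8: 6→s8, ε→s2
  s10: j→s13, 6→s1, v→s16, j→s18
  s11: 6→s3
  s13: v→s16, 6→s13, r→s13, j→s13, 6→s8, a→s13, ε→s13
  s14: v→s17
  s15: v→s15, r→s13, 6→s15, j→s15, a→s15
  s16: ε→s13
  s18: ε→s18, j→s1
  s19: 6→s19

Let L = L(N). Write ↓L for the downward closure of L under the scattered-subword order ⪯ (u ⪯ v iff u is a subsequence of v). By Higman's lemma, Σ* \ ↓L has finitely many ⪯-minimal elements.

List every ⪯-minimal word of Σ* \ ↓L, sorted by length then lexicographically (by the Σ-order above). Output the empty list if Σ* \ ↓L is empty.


|Q|=20, |F|=2, |δ|=40 (7 ε).
min D↑ (3 st, q0=0, F={2}): 0:6→1,v→0,a→0,r→0,j→0 1:6→1,v→1,a→1,r→2,j→1 2:6→2,v→2,a→2,r→2,j→2 (ε-aug+det+¬).
'6r': run [6, 5, 4] end={s13,s16,s2,s8} ∉↓L; 2/2 del acc.
1 words, ⪯-incomp.

min(Σ*\↓L) = [6r].


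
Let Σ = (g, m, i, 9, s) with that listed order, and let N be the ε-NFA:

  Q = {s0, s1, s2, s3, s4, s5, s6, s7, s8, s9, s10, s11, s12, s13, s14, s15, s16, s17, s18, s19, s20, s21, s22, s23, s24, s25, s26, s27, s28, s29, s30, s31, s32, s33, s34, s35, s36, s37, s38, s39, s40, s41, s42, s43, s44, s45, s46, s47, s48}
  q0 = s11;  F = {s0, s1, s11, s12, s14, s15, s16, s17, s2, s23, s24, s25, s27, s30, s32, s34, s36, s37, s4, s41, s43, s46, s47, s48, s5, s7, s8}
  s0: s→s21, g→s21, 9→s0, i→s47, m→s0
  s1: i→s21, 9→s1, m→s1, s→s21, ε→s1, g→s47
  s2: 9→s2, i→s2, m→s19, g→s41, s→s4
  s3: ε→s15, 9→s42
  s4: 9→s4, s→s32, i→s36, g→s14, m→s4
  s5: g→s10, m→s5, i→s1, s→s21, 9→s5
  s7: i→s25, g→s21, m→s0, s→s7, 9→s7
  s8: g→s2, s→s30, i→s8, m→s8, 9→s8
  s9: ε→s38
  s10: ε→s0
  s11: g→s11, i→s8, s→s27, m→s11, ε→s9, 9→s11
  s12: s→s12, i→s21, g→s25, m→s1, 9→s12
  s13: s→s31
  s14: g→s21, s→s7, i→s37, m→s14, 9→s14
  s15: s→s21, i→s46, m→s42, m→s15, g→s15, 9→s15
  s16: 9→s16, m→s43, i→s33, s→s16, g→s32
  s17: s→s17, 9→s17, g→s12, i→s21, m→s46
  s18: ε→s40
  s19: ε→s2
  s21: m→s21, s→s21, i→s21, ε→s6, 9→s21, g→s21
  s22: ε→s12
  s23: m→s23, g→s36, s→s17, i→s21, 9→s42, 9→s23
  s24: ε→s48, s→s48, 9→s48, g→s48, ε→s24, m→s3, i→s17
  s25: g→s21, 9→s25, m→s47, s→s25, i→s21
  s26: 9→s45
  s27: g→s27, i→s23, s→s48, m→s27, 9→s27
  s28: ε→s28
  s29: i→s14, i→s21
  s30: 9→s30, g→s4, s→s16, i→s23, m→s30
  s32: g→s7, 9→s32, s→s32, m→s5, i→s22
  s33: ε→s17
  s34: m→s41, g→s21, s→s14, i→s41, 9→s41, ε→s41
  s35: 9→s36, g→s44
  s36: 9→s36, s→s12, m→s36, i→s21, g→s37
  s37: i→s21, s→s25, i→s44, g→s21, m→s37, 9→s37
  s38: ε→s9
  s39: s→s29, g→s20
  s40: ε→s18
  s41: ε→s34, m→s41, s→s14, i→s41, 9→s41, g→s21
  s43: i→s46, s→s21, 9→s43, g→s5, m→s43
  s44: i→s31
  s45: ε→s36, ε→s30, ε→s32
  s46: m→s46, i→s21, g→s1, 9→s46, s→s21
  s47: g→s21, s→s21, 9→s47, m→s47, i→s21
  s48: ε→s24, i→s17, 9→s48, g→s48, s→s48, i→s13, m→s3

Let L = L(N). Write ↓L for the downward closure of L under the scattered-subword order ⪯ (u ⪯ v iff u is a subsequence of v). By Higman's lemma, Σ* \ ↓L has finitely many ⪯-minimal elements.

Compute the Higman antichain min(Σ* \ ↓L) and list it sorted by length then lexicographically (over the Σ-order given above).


A = [sii, iggg, ssms].

|Q|=49, |F|=27, |δ|=175 (21 ε).
min D↑ (26 st, q0=0, F={11}): 0:g→0,m→0,i→1,9→0,s→2 1:g→3,m→1,i→1,9→1,s→4 2:g→2,m→2,i→5,9→2,s→6 3:g→7,m→3,i→3,9→3,s→8 4:g→8,m→4,i→5,9→4,s→9 5:g→10,m→5,i→11,9→5,s→12 6:g→6,m→13,i→12,9→6,s→6 7:g→11,m→7,i→7,9→7,s→14 8:g→14,m→8,i→10,9→8,s→15 9:g→15,m→16,i→12,9→9,s→9 10:g→17,m→10,i→11,9→10,s→18 11:g→11,m→11,i→11,9→11,s→11 12:g→18,m→19,i→11,9→12,s→12 13:g→13,m→13,i→19,9→13,s→11 14:g→11,m→14,i→17,9→14,s→20 15:g→20,m→21,i→18,9→15,s→15 16:g→21,m→16,i→19,9→16,s→11 17:g→11,m→17,i→11,9→17,s→22 18:g→22,m→23,i→11,9→18,s→18 19:g→23,m→19,i→11,9→19,s→11 20:g→11,m→24,i→22,9→20,s→20 21:g→24,m→21,i→23,9→21,s→11 22:g→11,m→25,i→11,9→22,s→22 23:g→25,m→23,i→11,9→23,s→11 24:g→11,m→24,i→25,9→24,s→11 25:g→11,m→25,i→11,9→25,s→11 [Hopcroft].
'sii': N↓-sim [40, 32, 17, 4] end={s21,s31,s44,s6} ∉↓L; 3/3 single-dels accept.
'iggg': run [40, 32, 22, 13, 2] end={s21,s6} rej; 4/4 deletions ∈↓L.
'ssms': |S_i|=[40, 32, 24, 12, 2] end={s21,s6} — reject; 4/4 deletions ∈↓L.
3 obstructions.


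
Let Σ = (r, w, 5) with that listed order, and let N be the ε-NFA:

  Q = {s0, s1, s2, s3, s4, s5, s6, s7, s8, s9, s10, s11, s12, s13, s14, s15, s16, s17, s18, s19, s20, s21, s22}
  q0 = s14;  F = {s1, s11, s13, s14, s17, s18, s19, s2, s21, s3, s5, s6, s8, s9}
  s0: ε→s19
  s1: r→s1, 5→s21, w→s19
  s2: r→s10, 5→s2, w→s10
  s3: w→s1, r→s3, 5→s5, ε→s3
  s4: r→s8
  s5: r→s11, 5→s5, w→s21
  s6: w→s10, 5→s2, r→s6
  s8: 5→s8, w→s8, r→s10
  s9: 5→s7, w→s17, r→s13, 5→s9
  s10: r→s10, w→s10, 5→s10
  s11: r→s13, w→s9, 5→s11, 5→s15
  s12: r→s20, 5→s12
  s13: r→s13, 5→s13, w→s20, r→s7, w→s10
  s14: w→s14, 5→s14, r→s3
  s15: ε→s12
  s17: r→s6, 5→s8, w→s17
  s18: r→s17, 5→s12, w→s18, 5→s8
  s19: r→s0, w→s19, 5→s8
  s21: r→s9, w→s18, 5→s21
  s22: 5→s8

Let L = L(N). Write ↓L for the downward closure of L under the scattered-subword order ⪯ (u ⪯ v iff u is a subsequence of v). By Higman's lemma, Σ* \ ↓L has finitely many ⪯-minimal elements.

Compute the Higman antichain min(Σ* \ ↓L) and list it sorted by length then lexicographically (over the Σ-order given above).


min(Σ*\↓L) = [rww5r, r5rrw].

|Q|=23, |F|=14, |δ|=57 (3 ε).
min D↑ (15 st, q0=0, F={11}): 0:r→1,w→0,5→0 1:r→1,w→2,5→3 2:r→2,w→4,5→5 3:r→6,w→5,5→3 4:r→4,w→4,5→7 5:r→8,w→9,5→5 6:r→10,w→8,5→6 7:r→11,w→7,5→7 8:r→10,w→12,5→8 9:r→12,w→9,5→7 10:r→10,w→11,5→10 11:r→11,w→11,5→11 12:r→13,w→12,5→7 13:r→13,w→11,5→14 14:r→11,w→11,5→14 [Hopcroft].
'rww5r': |S_i|=[20, 19, 15, 10, 5, 2] end={s10,s20} — reject; 5/5 deletions ∈↓L.
'r5rrw': run [20, 19, 15, 12, 6, 2] end={s10,s20} rej; 5/5 deletions ∈↓L.
2 minimals (antichain).


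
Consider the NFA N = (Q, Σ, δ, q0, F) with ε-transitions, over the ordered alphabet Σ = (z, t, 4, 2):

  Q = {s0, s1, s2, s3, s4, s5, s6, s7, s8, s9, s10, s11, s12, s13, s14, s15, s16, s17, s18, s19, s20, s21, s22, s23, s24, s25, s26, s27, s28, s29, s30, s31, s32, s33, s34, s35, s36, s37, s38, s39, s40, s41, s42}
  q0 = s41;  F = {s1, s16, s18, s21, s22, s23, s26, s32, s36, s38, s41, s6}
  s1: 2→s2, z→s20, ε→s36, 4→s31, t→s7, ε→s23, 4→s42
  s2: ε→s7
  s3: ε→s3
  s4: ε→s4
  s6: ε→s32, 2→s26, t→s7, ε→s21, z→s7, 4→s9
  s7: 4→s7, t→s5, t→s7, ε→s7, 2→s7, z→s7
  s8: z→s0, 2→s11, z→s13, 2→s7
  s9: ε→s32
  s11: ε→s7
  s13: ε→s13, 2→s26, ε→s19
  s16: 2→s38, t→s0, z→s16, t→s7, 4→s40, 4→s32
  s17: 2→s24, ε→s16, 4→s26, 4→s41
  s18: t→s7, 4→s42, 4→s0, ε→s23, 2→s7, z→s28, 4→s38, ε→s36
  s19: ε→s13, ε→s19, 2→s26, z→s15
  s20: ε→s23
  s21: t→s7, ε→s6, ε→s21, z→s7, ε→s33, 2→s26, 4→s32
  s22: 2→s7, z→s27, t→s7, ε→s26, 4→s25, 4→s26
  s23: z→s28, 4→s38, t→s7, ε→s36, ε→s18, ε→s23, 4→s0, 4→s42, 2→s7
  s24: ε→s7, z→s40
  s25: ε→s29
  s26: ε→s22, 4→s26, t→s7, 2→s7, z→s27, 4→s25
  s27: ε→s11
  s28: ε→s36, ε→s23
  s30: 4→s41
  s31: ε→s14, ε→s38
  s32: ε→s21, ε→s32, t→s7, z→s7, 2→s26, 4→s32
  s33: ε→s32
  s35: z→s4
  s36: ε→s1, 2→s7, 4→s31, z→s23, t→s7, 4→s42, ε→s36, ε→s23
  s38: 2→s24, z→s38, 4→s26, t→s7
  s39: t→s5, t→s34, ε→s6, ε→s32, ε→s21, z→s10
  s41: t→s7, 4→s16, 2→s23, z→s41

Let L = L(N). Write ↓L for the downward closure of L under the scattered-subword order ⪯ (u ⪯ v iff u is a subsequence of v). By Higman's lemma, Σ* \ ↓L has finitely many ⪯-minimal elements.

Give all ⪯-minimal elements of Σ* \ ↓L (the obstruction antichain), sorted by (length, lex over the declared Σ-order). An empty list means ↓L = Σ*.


|Q|=43, |F|=12, |δ|=121 (42 ε).
min D↑ (7 st, q0=0, F={1}): 0:z→0,t→1,4→2,2→3 1:z→1,t→1,4→1,2→1 2:z→2,t→1,4→4,2→5 3:z→3,t→1,4→5,2→1 4:z→1,t→1,4→4,2→6 5:z→5,t→1,4→6,2→1 6:z→1,t→1,4→6,2→1 (ε-aug+det+¬).
't': run [29, 3] end={s0,s5,s7} rej; 1/1 del acc.
'22': |S_i|=[29, 22, 5] end={s2,s24,s40,s5,s7} rej; 2/2 del acc.
'44z': N↓-sim [29, 21, 14, 4] end={s11,s27,s5,s7} rej; 3/3 deletions ∈↓L.
3 obstructions.

A = [t, 22, 44z].


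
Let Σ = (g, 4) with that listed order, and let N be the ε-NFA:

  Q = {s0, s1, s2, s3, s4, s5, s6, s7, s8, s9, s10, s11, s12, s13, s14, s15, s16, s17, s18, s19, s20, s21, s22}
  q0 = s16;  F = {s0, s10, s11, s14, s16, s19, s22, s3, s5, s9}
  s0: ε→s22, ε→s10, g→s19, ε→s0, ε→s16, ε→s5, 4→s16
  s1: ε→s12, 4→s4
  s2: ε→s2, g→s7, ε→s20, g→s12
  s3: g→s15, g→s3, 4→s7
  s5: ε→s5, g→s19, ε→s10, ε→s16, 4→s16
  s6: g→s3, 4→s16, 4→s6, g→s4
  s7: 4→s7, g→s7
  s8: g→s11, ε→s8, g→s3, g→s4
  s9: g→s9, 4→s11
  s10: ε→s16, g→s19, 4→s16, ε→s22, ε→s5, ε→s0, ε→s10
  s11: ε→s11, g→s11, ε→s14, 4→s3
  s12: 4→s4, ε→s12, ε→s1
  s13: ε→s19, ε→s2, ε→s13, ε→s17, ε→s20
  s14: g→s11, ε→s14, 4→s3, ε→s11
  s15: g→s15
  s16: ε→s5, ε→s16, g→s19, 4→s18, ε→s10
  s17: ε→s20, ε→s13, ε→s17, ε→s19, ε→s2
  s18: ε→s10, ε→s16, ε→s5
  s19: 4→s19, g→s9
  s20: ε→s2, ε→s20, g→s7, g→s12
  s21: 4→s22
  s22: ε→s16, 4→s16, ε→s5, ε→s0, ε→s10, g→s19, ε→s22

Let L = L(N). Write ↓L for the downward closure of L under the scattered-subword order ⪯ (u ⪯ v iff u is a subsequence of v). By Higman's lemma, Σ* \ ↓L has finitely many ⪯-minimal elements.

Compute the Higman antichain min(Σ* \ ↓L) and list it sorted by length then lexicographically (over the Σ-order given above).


Antichain: [gg444].

|Q|=23, |F|=10, |δ|=84 (46 ε).
min D↑ (6 st, q0=0, F={5}): 0:g→1,4→0 1:g→2,4→1 2:g→2,4→3 3:g→3,4→4 4:g→4,4→5 5:g→5,4→5 [Hopcroft].
'gg444': |S_i|=[13, 7, 6, 5, 3, 1] end={s7} rej; 5/5 del acc.
1 obstructions.


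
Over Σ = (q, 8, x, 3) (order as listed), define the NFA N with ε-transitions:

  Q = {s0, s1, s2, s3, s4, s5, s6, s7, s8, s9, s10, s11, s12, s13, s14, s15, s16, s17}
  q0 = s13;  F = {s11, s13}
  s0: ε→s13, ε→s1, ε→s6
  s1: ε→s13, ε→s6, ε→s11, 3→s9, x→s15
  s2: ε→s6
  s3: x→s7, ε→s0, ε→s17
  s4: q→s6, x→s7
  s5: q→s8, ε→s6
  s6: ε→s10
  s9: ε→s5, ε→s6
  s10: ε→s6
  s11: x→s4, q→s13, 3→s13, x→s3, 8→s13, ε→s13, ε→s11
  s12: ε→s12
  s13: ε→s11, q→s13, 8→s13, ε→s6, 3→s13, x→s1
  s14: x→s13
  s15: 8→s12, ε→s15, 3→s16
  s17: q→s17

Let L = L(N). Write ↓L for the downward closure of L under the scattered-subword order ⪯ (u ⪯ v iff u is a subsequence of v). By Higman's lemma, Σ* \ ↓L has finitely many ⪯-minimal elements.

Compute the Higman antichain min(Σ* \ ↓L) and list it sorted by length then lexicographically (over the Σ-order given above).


min(Σ*\↓L) = [].

|Q|=18, |F|=2, |δ|=39 (20 ε).
min D↑ (1 st, q0=0, F={}): 0:q→0,8→0,x→0,3→0 [Hopcroft].
L(D↑) = ∅; no obstructions.


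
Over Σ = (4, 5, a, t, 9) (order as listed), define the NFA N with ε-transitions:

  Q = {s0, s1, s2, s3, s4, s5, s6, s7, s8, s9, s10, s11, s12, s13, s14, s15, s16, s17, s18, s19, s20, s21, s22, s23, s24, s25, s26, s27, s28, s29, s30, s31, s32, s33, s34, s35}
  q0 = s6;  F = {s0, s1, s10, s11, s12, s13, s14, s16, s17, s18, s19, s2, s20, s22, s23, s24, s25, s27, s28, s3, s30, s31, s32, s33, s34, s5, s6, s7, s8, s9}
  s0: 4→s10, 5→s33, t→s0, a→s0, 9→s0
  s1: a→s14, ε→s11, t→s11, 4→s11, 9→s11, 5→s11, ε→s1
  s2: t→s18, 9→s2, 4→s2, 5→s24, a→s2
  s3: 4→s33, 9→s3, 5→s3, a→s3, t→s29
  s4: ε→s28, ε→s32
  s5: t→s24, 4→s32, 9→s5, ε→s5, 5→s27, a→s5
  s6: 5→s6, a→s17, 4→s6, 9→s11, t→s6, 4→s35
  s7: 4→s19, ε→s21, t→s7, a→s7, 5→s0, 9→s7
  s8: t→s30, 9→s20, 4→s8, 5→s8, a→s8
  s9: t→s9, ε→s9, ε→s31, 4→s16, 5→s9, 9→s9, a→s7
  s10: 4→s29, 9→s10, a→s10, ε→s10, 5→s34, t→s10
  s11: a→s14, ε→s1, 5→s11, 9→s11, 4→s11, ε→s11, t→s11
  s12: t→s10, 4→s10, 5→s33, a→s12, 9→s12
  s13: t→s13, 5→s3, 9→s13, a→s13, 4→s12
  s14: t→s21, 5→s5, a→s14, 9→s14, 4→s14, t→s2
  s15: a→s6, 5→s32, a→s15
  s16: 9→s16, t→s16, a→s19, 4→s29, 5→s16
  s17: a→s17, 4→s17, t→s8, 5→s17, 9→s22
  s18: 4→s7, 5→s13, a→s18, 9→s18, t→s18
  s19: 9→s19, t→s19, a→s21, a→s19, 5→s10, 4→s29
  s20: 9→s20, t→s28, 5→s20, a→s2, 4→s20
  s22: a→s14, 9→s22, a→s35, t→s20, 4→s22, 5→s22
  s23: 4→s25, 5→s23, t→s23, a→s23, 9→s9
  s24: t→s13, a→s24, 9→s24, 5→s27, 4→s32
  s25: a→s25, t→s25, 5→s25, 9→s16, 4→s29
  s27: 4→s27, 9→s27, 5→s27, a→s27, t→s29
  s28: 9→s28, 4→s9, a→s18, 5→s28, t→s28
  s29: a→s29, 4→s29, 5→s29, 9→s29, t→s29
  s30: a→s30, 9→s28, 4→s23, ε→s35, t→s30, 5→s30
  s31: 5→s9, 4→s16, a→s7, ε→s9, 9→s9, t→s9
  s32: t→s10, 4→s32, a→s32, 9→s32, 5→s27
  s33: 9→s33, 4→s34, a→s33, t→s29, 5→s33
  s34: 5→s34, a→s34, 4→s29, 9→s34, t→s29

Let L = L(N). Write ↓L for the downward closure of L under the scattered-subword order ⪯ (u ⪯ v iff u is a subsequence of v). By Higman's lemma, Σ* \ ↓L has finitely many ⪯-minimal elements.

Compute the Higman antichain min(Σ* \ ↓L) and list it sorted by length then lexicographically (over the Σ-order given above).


|Q|=36, |F|=30, |δ|=175 (13 ε).
min D↑ (29 st, q0=0, F={19}): 0:4→0,5→0,a→1,t→0,9→2 1:4→1,5→1,a→1,t→3,9→4 2:4→2,5→2,a→5,t→2,9→2 3:4→3,5→3,a→3,t→6,9→7 4:4→4,5→4,a→5,t→7,9→4 5:4→5,5→8,a→5,t→9,9→5 6:4→10,5→6,a→6,t→6,9→11 7:4→7,5→7,a→9,t→11,9→7 8:4→12,5→13,a→8,t→14,9→8 9:4→9,5→14,a→9,t→15,9→9 10:4→16,5→10,a→10,t→10,9→17 11:4→17,5→11,a→15,t→11,9→11 12:4→12,5→13,a→12,t→18,9→12 13:4→13,5→13,a→13,t→19,9→13 14:4→12,5→13,a→14,t→20,9→14 15:4→21,5→20,a→15,t→15,9→15 16:4→19,5→16,a→16,t→16,9→22 17:4→22,5→17,a→21,t→17,9→17 18:4→19,5→23,a→18,t→18,9→18 19:4→19,5→19,a→19,t→19,9→19 20:4→24,5→25,a→20,t→20,9→20 21:4→26,5→27,a→21,t→21,9→21 22:4→19,5→22,a→26,t→22,9→22 23:4→19,5→23,a→23,t→19,9→23 24:4→18,5→28,a→24,t→18,9→24 25:4→28,5→25,a→25,t→19,9→25 26:4→19,5→18,a→26,t→26,9→26 27:4→18,5→28,a→27,t→27,9→27 28:4→23,5→28,a→28,t→19,9→28 (ε-aug+det+¬).
'9a55t': run [33, 27, 19, 12, 5, 1] end={s29} rej; 5/5 deletions ∈↓L.
'att444': N↓-sim [33, 30, 26, 20, 14, 7, 1] end={s29} — reject; 6/6 deletions ∈↓L.
'9a54t4': |S_i|=[33, 27, 19, 12, 7, 3, 1] end={s29} ∉↓L; 6/6 single-dels accept.
3 obstructions.

min(Σ*\↓L) = [9a55t, att444, 9a54t4].


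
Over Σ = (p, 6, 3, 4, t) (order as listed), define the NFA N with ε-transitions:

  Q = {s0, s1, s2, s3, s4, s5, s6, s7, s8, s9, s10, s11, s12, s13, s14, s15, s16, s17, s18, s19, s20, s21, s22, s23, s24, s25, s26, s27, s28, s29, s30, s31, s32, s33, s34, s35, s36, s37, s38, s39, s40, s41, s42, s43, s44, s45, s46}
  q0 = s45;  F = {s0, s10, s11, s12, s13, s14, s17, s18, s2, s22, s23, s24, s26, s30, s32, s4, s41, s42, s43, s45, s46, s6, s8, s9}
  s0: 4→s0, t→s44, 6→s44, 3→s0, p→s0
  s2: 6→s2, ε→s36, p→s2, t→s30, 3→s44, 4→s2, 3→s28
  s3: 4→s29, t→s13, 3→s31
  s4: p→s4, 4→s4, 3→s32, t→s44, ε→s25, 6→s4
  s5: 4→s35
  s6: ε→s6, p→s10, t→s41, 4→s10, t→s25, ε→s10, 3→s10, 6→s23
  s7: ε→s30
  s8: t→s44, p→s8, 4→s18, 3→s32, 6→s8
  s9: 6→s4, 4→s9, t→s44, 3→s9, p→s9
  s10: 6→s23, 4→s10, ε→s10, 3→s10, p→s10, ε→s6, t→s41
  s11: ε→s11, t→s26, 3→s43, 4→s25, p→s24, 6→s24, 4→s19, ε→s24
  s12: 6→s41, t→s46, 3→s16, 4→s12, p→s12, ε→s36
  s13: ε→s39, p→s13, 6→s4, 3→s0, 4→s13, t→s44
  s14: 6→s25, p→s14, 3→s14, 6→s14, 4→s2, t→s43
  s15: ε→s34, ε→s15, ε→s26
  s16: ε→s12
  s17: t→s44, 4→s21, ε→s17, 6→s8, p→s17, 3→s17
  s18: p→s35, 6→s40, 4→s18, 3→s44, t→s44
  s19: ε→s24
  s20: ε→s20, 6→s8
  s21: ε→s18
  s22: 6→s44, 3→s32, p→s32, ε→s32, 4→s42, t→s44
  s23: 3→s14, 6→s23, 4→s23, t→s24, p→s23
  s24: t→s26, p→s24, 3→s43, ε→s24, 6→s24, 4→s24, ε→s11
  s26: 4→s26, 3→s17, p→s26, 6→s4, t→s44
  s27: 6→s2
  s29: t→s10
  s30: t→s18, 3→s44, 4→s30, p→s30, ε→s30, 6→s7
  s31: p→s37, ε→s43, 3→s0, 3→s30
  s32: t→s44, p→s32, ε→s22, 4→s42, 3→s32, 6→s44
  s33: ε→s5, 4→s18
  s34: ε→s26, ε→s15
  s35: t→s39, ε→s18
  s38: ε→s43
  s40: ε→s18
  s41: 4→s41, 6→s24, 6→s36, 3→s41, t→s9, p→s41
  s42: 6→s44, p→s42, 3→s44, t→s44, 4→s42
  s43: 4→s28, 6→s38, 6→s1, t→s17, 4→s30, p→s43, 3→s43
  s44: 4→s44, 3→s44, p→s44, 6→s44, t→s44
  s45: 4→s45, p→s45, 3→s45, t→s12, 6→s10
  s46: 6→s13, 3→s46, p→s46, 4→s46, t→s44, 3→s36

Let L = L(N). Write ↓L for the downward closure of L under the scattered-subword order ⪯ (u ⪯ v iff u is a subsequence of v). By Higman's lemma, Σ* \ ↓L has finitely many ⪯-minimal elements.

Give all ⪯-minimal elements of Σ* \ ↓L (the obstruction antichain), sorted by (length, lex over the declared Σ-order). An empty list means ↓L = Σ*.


min(Σ*\↓L) = [ttt, 66343, tt636].

|Q|=47, |F|=24, |δ|=176 (31 ε).
min D↑ (22 st, q0=0, F={10}): 0:p→0,6→1,3→0,4→0,t→2 1:p→1,6→3,3→1,4→1,t→4 2:p→2,6→4,3→2,4→2,t→5 3:p→3,6→3,3→6,4→3,t→7 4:p→4,6→7,3→4,4→4,t→8 5:p→5,6→9,3→5,4→5,t→10 6:p→6,6→6,3→6,4→11,t→12 7:p→7,6→7,3→12,4→7,t→13 8:p→8,6→14,3→8,4→8,t→10 9:p→9,6→14,3→15,4→9,t→10 10:p→10,6→10,3→10,4→10,t→10 11:p→11,6→11,3→10,4→11,t→16 12:p→12,6→12,3→12,4→16,t→17 13:p→13,6→14,3→17,4→13,t→10 14:p→14,6→14,3→18,4→14,t→10 15:p→15,6→10,3→15,4→15,t→10 16:p→16,6→16,3→10,4→16,t→19 17:p→17,6→20,3→17,4→19,t→10 18:p→18,6→10,3→18,4→21,t→10 19:p→19,6→19,3→10,4→19,t→10 20:p→20,6→20,3→18,4→19,t→10 21:p→21,6→10,3→10,4→21,t→10.
'ttt': N↓-sim [37, 31, 19, 2] end={s39,s44} ∉↓L; 3/3 del acc.
'66343': run [37, 33, 27, 21, 12, 2] end={s28,s44} ∉↓L; 5/5 deletions ∈↓L.
'tt636': run [37, 31, 19, 13, 5, 1] end={s44} rej; 5/5 single-dels accept.
3 words, ⪯-incomp.


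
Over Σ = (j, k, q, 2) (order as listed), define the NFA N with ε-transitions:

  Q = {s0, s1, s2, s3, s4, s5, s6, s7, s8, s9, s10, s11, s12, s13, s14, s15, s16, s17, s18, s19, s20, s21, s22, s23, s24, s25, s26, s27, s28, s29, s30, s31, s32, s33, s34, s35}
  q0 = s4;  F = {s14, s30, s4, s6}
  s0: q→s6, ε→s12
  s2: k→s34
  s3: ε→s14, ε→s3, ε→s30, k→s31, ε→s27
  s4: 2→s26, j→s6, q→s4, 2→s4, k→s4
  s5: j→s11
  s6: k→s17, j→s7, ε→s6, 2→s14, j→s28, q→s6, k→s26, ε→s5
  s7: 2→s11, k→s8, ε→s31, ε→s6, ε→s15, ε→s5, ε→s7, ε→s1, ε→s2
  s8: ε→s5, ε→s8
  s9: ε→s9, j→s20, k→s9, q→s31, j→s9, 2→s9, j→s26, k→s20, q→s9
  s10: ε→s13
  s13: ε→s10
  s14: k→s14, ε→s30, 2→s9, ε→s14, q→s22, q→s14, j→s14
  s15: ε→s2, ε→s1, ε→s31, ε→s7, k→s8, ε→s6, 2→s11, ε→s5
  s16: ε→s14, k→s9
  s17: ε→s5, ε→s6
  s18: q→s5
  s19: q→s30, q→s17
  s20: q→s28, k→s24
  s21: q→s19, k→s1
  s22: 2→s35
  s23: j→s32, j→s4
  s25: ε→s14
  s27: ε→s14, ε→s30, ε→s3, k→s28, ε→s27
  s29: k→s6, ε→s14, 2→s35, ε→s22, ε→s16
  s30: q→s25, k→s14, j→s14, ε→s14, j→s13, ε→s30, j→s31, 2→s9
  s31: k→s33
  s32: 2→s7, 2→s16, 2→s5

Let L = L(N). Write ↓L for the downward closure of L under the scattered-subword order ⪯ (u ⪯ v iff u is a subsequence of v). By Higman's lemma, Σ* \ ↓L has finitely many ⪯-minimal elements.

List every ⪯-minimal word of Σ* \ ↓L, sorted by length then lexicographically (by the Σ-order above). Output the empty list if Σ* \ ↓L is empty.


min(Σ*\↓L) = [j22].

|Q|=36, |F|=4, |δ|=96 (40 ε).
min D↑ (4 st, q0=0, F={3}): 0:j→1,k→0,q→0,2→0 1:j→1,k→1,q→1,2→2 2:j→2,k→2,q→2,2→3 3:j→3,k→3,q→3,2→3 [Hopcroft].
'j22': run [25, 24, 15, 8] end={s20,s24,s26,s28,s31,s33,s35,s9} rej; 3/3 deletions ∈↓L.
1 minimals (antichain).


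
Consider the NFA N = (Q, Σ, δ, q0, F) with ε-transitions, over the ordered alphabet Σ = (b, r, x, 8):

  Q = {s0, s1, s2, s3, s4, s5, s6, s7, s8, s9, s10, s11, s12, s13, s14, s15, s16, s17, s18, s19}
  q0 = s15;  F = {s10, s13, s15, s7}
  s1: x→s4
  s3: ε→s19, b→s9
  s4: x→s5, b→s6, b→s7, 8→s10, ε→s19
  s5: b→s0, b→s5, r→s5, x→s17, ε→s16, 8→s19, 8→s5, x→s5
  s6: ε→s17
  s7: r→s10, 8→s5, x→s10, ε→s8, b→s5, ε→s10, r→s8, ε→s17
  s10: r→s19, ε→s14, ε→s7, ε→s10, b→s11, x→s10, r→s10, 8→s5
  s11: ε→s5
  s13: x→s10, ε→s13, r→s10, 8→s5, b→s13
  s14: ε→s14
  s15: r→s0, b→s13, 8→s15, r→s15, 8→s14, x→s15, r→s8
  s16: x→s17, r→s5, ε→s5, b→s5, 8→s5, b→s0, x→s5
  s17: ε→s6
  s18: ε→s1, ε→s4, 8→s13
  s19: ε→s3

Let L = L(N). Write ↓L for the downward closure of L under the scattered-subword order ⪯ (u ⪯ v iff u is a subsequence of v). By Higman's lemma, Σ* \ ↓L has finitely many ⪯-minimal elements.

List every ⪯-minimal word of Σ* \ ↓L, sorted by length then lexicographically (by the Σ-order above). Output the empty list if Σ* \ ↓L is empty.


|Q|=20, |F|=4, |δ|=59 (18 ε).
min D↑ (4 st, q0=0, F={3}): 0:b→1,r→0,x→0,8→0 1:b→1,r→2,x→2,8→3 2:b→3,r→2,x→2,8→3 3:b→3,r→3,x→3,8→3 [Hopcroft].
'b8': N↓-sim [15, 14, 8] end={s0,s16,s17,s19,s3,s5,s6,s9} rej; 2/2 deletions ∈↓L.
'brb': |S_i|=[15, 14, 13, 9] end={s0,s11,s16,s17,s19,s3,s5,s6,s9} — reject; 3/3 single-dels accept.
'bxb': |S_i|=[15, 14, 13, 9] end={s0,s11,s16,s17,s19,s3,s5,s6,s9} ∉↓L; 3/3 del acc.
3 words, ⪯-incomp.

Antichain: [b8, brb, bxb].


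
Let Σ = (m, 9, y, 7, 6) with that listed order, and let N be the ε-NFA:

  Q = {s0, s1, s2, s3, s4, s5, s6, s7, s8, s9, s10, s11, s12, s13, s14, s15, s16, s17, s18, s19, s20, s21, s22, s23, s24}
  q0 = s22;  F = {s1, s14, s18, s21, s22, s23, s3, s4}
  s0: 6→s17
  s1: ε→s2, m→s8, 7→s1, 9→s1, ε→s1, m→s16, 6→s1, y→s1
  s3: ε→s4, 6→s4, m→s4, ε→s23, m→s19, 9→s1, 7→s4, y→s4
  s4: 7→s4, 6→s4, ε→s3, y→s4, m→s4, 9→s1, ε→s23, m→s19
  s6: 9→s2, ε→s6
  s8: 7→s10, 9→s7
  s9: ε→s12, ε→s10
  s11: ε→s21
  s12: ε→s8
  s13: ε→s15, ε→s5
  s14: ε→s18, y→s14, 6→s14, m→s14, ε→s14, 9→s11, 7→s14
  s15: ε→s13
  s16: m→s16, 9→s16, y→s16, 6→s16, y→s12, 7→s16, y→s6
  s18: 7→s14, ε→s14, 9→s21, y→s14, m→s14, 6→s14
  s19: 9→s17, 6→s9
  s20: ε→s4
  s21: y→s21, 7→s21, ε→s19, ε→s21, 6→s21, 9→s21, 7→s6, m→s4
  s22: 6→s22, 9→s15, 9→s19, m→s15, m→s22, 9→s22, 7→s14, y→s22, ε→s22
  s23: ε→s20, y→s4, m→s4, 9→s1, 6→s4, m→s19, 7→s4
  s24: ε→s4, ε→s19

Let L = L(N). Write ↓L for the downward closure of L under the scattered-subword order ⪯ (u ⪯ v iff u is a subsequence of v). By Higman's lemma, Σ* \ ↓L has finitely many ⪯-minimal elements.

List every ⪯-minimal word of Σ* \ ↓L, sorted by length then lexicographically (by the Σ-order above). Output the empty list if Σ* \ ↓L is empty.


min(Σ*\↓L) = [79m9m].

|Q|=25, |F|=8, |δ|=85 (24 ε).
min D↑ (6 st, q0=0, F={5}): 0:m→0,9→0,y→0,7→1,6→0 1:m→1,9→2,y→1,7→1,6→1 2:m→3,9→2,y→2,7→2,6→2 3:m→3,9→4,y→3,7→3,6→3 4:m→5,9→4,y→4,7→4,6→4 5:m→5,9→5,y→5,7→5,6→5 [Hopcroft].
'79m9m': run [23, 19, 17, 15, 9, 7] end={s10,s12,s16,s2,s6,s7,s8} ∉↓L; 5/5 del acc.
1 words, ⪯-incomp.


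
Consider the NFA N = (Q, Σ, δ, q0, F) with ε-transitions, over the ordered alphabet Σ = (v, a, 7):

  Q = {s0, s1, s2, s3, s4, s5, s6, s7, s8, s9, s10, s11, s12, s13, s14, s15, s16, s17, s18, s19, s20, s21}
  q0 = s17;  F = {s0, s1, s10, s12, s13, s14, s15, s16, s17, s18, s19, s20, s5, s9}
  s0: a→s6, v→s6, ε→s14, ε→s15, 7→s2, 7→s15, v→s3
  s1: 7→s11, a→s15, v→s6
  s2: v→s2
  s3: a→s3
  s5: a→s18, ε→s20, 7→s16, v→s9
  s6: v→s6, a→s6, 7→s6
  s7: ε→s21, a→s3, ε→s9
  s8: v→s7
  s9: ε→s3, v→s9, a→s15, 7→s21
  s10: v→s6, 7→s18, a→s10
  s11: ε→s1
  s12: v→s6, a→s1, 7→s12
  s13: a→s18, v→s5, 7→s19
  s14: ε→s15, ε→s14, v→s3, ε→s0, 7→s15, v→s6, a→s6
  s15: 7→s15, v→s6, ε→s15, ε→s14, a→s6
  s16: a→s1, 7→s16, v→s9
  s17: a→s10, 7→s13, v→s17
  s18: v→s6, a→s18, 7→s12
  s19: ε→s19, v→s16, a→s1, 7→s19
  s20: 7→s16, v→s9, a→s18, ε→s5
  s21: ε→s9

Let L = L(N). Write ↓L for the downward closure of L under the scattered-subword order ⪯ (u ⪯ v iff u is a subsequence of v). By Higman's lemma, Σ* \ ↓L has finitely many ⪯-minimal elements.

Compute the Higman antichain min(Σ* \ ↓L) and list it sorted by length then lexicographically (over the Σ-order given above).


|Q|=22, |F|=14, |δ|=67 (15 ε).
min D↑ (12 st, q0=0, F={3}): 0:v→0,a→1,7→2 1:v→3,a→1,7→4 2:v→5,a→4,7→6 3:v→3,a→3,7→3 4:v→3,a→4,7→7 5:v→8,a→4,7→9 6:v→9,a→10,7→6 7:v→3,a→10,7→7 8:v→8,a→11,7→8 9:v→8,a→10,7→9 10:v→3,a→11,7→10 11:v→3,a→3,7→11 (ε-aug+det+¬).
'av': run [19, 11, 3] end={s2,s3,s6} ∉↓L; 2/2 del acc.
'7vvaa': N↓-sim [19, 17, 15, 8, 6, 2] end={s3,s6} rej; 5/5 single-dels accept.
'77aaa': run [19, 17, 13, 8, 6, 2] end={s3,s6} ∉↓L; 5/5 del acc.
3 obstructions.

A = [av, 7vvaa, 77aaa].


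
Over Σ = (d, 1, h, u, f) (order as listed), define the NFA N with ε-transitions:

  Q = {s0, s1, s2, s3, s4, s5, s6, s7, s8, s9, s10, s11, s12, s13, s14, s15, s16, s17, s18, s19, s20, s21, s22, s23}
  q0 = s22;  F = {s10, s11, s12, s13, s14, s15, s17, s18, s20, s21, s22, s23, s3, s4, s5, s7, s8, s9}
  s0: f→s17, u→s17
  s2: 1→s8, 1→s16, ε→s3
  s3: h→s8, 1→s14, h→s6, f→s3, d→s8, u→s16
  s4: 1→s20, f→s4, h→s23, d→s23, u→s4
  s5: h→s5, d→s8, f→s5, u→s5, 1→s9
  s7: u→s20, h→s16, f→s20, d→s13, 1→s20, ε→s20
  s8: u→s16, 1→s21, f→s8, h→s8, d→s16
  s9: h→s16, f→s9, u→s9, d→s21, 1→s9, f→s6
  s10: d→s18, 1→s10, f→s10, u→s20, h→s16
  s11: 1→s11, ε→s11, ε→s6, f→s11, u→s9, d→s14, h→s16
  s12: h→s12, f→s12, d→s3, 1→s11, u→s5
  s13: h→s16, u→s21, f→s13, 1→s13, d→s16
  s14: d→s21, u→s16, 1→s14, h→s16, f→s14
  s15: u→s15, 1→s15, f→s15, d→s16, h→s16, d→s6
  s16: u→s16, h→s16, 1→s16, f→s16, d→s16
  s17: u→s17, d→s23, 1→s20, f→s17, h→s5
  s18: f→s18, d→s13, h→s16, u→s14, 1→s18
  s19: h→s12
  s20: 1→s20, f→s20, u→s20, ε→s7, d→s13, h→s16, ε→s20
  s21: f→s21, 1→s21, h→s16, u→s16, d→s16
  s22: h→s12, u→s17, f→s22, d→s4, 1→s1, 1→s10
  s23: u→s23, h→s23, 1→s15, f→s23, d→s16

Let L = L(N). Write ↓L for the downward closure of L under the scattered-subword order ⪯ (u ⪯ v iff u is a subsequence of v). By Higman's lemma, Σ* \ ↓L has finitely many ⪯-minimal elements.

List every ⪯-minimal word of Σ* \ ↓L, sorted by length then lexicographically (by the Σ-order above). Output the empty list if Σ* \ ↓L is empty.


|Q|=24, |F|=18, |δ|=110 (6 ε).
min D↑ (18 st, q0=0, F={8}): 0:d→1,1→2,h→3,u→4,f→0 1:d→5,1→6,h→5,u→1,f→1 2:d→7,1→2,h→8,u→6,f→2 3:d→9,1→10,h→3,u→11,f→3 4:d→5,1→6,h→11,u→4,f→4 5:d→8,1→12,h→5,u→5,f→5 6:d→13,1→6,h→8,u→6,f→6 7:d→13,1→7,h→8,u→14,f→7 8:d→8,1→8,h→8,u→8,f→8 9:d→15,1→14,h→15,u→8,f→9 10:d→14,1→10,h→8,u→16,f→10 11:d→15,1→16,h→11,u→11,f→11 12:d→8,1→12,h→8,u→12,f→12 13:d→8,1→13,h→8,u→17,f→13 14:d→17,1→14,h→8,u→8,f→14 15:d→8,1→17,h→15,u→8,f→15 16:d→17,1→16,h→8,u→16,f→16 17:d→8,1→17,h→8,u→8,f→17.
'1h': N↓-sim [21, 13, 1] end={s16} rej; 2/2 deletions ∈↓L.
'ddd': N↓-sim [21, 13, 7, 2] end={s16,s6} ∉↓L; 3/3 del acc.
'dhd': |S_i|=[21, 13, 6, 2] end={s16,s6} ∉↓L; 3/3 deletions ∈↓L.
'hdu': |S_i|=[21, 12, 6, 1] end={s16} rej; 3/3 del acc.
'udd': |S_i|=[21, 14, 7, 2] end={s16,s6} — reject; 3/3 single-dels accept.
'1duu': N↓-sim [21, 13, 6, 3, 1] end={s16} rej; 4/4 single-dels accept.
6 minimals (antichain).

A = [1h, ddd, dhd, hdu, udd, 1duu].


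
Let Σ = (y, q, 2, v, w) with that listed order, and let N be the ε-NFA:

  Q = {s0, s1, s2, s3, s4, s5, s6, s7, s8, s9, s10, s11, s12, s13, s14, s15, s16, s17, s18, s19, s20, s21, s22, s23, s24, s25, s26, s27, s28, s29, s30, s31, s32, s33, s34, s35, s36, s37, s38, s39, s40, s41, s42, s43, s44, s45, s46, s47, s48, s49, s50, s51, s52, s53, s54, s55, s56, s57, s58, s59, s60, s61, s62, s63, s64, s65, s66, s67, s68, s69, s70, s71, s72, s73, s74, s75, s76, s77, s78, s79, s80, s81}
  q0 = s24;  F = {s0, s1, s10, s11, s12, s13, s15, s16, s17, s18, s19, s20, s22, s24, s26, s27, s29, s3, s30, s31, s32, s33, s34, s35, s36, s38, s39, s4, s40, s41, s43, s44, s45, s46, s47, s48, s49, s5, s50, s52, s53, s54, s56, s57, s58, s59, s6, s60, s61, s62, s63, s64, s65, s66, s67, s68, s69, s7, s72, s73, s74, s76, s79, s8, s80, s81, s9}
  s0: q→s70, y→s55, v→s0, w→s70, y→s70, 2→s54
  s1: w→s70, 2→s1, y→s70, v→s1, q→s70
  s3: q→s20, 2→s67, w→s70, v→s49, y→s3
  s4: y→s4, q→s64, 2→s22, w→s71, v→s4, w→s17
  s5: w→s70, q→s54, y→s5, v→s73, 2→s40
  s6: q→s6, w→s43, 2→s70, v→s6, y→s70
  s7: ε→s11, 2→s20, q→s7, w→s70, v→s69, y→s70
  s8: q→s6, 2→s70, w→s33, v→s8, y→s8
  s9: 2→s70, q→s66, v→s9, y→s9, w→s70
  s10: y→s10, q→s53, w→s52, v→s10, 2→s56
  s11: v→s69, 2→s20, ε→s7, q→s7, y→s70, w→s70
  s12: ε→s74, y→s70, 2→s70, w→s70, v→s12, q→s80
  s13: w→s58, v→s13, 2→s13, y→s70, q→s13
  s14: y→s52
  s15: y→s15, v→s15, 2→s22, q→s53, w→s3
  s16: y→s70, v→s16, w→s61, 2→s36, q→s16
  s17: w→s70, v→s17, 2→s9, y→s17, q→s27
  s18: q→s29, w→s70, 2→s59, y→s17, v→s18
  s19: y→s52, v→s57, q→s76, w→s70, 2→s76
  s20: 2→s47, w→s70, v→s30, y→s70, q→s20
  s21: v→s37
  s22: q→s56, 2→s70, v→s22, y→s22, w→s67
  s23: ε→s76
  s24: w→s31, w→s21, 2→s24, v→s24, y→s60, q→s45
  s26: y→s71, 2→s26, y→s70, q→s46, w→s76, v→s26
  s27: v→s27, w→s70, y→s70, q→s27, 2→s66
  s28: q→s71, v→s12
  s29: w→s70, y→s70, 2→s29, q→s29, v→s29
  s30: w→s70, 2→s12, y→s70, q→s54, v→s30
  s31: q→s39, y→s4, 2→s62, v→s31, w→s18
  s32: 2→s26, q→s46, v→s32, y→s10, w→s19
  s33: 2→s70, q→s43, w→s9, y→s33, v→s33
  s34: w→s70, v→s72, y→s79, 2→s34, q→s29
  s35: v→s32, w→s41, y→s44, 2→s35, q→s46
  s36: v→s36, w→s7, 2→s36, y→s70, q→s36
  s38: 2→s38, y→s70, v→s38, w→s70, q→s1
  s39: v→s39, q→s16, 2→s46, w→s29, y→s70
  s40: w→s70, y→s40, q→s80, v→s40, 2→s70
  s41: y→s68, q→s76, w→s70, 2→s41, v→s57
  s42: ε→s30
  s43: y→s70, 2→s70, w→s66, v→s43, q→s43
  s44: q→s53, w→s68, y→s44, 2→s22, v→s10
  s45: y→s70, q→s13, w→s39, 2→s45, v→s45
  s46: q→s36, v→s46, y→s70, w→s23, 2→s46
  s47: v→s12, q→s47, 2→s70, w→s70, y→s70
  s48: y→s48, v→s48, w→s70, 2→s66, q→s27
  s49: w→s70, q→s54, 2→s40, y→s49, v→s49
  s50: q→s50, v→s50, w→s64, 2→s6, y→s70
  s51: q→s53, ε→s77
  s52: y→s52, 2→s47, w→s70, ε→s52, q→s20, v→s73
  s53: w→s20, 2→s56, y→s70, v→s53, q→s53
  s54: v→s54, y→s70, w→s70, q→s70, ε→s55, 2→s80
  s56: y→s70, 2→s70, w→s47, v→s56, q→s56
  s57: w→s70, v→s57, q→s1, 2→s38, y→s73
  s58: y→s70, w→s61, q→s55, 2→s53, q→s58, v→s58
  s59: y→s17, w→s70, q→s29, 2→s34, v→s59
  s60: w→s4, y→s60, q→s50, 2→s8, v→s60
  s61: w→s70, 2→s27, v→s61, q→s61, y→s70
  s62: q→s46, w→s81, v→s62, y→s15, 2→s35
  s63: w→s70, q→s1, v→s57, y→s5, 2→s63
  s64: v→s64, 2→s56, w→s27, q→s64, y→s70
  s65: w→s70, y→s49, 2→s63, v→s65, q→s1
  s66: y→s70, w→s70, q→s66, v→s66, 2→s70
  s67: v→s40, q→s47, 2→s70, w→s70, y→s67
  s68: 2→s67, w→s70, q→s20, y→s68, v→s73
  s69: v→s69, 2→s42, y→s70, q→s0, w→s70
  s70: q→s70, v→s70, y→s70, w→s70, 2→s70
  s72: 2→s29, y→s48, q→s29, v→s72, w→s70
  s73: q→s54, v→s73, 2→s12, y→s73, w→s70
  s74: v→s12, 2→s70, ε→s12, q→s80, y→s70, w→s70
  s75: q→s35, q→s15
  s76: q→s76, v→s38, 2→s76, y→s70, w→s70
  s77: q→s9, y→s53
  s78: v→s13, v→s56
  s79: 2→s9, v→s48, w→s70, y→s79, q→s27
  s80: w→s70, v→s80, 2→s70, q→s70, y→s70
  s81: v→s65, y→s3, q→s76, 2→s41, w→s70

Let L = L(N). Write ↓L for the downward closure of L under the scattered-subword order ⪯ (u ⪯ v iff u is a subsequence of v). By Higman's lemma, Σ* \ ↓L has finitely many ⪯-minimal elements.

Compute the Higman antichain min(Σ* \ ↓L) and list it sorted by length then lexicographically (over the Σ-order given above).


Antichain: [qy, y22, www, qqw222, w22v2y, w2wvqq].

|Q|=82, |F|=67, |δ|=365 (9 ε).
min D↑ (66 st, q0=0, F={7}): 0:y→1,q→2,2→0,v→0,w→3 1:y→1,q→4,2→5,v→1,w→6 2:y→7,q→8,2→2,v→2,w→9 3:y→6,q→9,2→10,v→3,w→11 4:y→7,q→4,2→12,v→4,w→13 5:y→5,q→12,2→7,v→5,w→14 6:y→6,q→13,2→15,v→6,w→16 7:y→7,q→7,2→7,v→7,w→7 8:y→7,q→8,2→8,v→8,w→17 9:y→7,q→18,2→19,v→9,w→20 10:y→21,q→19,2→22,v→10,w→23 11:y→16,q→20,2→24,v→11,w→7 12:y→7,q→12,2→7,v→12,w→25 13:y→7,q→13,2→26,v→13,w→27 14:y→14,q→25,2→7,v→14,w→28 15:y→15,q→26,2→7,v→15,w→29 16:y→16,q→27,2→28,v→16,w→7 17:y→7,q→17,2→30,v→17,w→31 18:y→7,q→18,2→32,v→18,w→31 19:y→7,q→32,2→19,v→19,w→33 20:y→7,q→20,2→20,v→20,w→7 21:y→21,q→30,2→15,v→21,w→34 22:y→35,q→19,2→22,v→36,w→37 23:y→34,q→33,2→37,v→38,w→7 24:y→16,q→20,2→39,v→24,w→7 25:y→7,q→25,2→7,v→25,w→40 26:y→7,q→26,2→7,v→26,w→41 27:y→7,q→27,2→40,v→27,w→7 28:y→28,q→40,2→7,v→28,w→7 29:y→29,q→41,2→7,v→42,w→7 30:y→7,q→30,2→26,v→30,w→43 31:y→7,q→31,2→27,v→31,w→7 32:y→7,q→32,2→32,v→32,w→44 33:y→7,q→33,2→33,v→45,w→7 34:y→34,q→43,2→29,v→46,w→7 35:y→35,q→30,2→15,v→47,w→48 36:y→47,q→19,2→49,v→36,w→50 37:y→48,q→33,2→37,v→51,w→7 38:y→46,q→52,2→53,v→38,w→7 39:y→54,q→20,2→39,v→55,w→7 40:y→7,q→40,2→7,v→40,w→7 41:y→7,q→41,2→7,v→56,w→7 42:y→42,q→57,2→7,v→42,w→7 43:y→7,q→43,2→41,v→58,w→7 44:y→7,q→44,2→43,v→59,w→7 45:y→7,q→52,2→45,v→45,w→7 46:y→46,q→60,2→42,v→46,w→7 47:y→47,q→30,2→26,v→47,w→61 48:y→48,q→43,2→29,v→62,w→7 49:y→7,q→19,2→49,v→49,w→33 50:y→61,q→33,2→33,v→51,w→7 51:y→62,q→52,2→45,v→51,w→7 52:y→7,q→7,2→52,v→52,w→7 53:y→63,q→52,2→53,v→51,w→7 54:y→54,q→27,2→28,v→64,w→7 55:y→64,q→20,2→20,v→55,w→7 56:y→7,q→57,2→7,v→56,w→7 57:y→7,q→7,2→7,v→57,w→7 58:y→7,q→60,2→56,v→58,w→7 59:y→7,q→65,2→58,v→59,w→7 60:y→7,q→7,2→57,v→60,w→7 61:y→61,q→43,2→41,v→62,w→7 62:y→62,q→60,2→56,v→62,w→7 63:y→63,q→60,2→42,v→62,w→7 64:y→64,q→27,2→40,v→64,w→7 65:y→7,q→7,2→60,v→65,w→7 (ε-aug+det+¬).
'qy': |S_i|=[74, 35, 2] end={s55,s70} rej; 2/2 single-dels accept.
'y22': |S_i|=[74, 38, 15, 1] end={s70} — reject; 3/3 deletions ∈↓L.
'www': |S_i|=[74, 67, 45, 1] end={s70} ∉↓L; 3/3 deletions ∈↓L.
'qqw222': N↓-sim [74, 35, 31, 22, 14, 7, 1] end={s70} ∉↓L; 6/6 del acc.
'w22v2y': run [74, 67, 55, 47, 39, 25, 3] end={s55,s70,s71} rej; 6/6 del acc.
'w2wvqq': N↓-sim [74, 67, 55, 32, 19, 6, 1] end={s70} ∉↓L; 6/6 deletions ∈↓L.
6 words, ⪯-incomp.
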